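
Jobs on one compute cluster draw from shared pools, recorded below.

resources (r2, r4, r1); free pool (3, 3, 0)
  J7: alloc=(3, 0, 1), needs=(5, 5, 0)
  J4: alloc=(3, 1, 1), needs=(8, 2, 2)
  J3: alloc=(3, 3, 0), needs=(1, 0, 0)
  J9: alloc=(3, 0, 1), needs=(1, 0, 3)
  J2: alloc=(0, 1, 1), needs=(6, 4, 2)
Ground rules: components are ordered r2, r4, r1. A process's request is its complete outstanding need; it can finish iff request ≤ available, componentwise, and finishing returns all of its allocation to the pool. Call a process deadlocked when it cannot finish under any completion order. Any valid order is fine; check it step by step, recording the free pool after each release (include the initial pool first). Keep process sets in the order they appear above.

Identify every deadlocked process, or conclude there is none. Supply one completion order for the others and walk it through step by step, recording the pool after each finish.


Deadlocked: J4, J9 and J2.
Key observation: after J3, J7 complete, (9, 6, 1) is the best the pool ever gets, yet each leftover process wants more r1.
One completion order for the rest: J3, J7. Check, step by step:
  pool = (3, 3, 0)
  run J3 (needs (1, 0, 0), free (3, 3, 0)); after release of (3, 3, 0) the pool is (6, 6, 0)
  run J7 (needs (5, 5, 0), free (6, 6, 0)); after release of (3, 0, 1) the pool is (9, 6, 1)
The stuck group stays short no matter what:
  J4 cannot run: need (8, 2, 2) vs free (9, 6, 1) (insufficient r1)
  J9 cannot run: need (1, 0, 3) vs free (9, 6, 1) (insufficient r1)
  J2 cannot run: need (6, 4, 2) vs free (9, 6, 1) (insufficient r1)


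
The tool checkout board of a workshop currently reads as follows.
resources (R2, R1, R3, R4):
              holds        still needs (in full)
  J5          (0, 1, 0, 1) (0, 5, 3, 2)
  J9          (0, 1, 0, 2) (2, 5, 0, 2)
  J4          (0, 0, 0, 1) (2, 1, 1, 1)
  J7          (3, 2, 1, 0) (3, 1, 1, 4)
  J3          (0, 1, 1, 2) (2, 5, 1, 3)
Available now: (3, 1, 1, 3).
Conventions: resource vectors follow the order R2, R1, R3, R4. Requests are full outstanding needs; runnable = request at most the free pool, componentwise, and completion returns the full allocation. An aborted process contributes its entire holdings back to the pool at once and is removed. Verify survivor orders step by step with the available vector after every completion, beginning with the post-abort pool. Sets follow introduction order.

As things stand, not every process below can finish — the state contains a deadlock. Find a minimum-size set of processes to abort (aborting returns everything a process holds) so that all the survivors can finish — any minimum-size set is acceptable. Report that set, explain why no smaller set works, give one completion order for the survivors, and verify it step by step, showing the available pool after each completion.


The answer: abort J9 and J3.
Key observation: aborting J9 and J3 returns (0, 2, 1, 4), and J5 — hopeless before — runs at step 3 with the returned capacity in the pool.
Why nothing smaller works — every single abort fails: J5 alone leaves J9 blocked (short on R1); J9 alone leaves J5 blocked (short on R1 and R3); J4 alone leaves J5 blocked (short on R1 and R3); J7 alone leaves J5 blocked (short on R1 and R3); J3 alone leaves J5 blocked (short on R1).
One survivor order: J4, J7, J5. Verifying each step (post-abort pool first):
  pool = (3, 3, 2, 7)
  J4 needs (2, 1, 1, 1) <= (3, 3, 2, 7) -> finishes; pool += (0, 0, 0, 1) = (3, 3, 2, 8)
  J7 needs (3, 1, 1, 4) <= (3, 3, 2, 8) -> finishes; pool += (3, 2, 1, 0) = (6, 5, 3, 8)
  J5 needs (0, 5, 3, 2) <= (6, 5, 3, 8) -> finishes; pool += (0, 1, 0, 1) = (6, 6, 3, 9)


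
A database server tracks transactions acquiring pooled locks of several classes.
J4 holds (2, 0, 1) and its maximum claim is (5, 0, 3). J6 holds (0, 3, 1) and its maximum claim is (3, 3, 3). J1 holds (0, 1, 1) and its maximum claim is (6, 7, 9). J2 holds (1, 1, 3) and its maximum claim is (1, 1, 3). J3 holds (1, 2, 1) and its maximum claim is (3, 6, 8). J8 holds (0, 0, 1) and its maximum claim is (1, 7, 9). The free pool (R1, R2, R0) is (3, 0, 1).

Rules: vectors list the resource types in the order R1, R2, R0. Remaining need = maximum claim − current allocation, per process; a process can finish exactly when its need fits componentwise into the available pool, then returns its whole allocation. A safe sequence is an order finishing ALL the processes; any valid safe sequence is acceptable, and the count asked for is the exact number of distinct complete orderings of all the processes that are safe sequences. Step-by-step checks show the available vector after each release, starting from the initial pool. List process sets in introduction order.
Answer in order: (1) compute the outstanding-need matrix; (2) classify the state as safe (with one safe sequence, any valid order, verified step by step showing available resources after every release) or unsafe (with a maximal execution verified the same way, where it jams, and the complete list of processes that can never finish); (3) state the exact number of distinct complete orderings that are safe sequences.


(1) Remaining need (order R1, R2, R0):
  J4: (3, 0, 2)
  J6: (3, 0, 2)
  J1: (6, 6, 8)
  J2: (0, 0, 0)
  J3: (2, 4, 7)
  J8: (1, 7, 8)
(2) UNSAFE.
Key observation: no order helps: past J2, J6, J4, the free pool tops out at (6, 4, 6), below what each blocked process needs in R0.
The run J2, J6, J4 cannot be extended any further. Step-by-step check:
  pool = (3, 0, 1)
  J2: need (0, 0, 0) fits (3, 0, 1); releases (1, 1, 3), pool now (4, 1, 4)
  J6: need (3, 0, 2) fits (4, 1, 4); releases (0, 3, 1), pool now (4, 4, 5)
  J4: need (3, 0, 2) fits (4, 4, 5); releases (2, 0, 1), pool now (6, 4, 6)
  J1 cannot run: need (6, 6, 8) vs free (6, 4, 6) (insufficient R2 and R0)
  J3 cannot run: need (2, 4, 7) vs free (6, 4, 6) (insufficient R0)
  J8 cannot run: need (1, 7, 8) vs free (6, 4, 6) (insufficient R2 and R0)
Processes that can never finish: J1, J3 and J8.
(3) The exact count: 0 of the possible complete orderings are safe sequences.


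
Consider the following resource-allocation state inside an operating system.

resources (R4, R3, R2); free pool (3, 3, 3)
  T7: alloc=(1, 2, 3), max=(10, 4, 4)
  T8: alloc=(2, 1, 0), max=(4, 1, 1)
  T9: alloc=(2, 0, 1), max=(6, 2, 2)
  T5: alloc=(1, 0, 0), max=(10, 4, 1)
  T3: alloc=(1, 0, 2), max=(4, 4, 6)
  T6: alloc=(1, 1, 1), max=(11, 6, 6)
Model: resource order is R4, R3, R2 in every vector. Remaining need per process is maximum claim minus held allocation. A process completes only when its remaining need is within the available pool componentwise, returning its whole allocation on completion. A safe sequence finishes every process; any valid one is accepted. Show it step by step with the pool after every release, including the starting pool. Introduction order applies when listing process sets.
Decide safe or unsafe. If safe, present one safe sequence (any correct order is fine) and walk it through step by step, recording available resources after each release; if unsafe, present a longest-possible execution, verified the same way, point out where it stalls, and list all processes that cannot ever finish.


UNSAFE.
Key observation: no order helps: past T8, T9, T3, the free pool tops out at (8, 4, 6), below what each blocked process needs in R4.
A maximal execution: T8, T9, T3 — then nothing else fits. Check, step by step:
  pool = (3, 3, 3)
  run T8 (needs (2, 0, 1), free (3, 3, 3)); after release of (2, 1, 0) the pool is (5, 4, 3)
  run T9 (needs (4, 2, 1), free (5, 4, 3)); after release of (2, 0, 1) the pool is (7, 4, 4)
  run T3 (needs (3, 4, 4), free (7, 4, 4)); after release of (1, 0, 2) the pool is (8, 4, 6)
  blocked: T7 wants (9, 2, 1), pool (8, 4, 6) — not enough R4
  blocked: T5 wants (9, 4, 1), pool (8, 4, 6) — not enough R4
  blocked: T6 wants (10, 5, 5), pool (8, 4, 6) — not enough R4 and R3
Never able to finish: T7, T5 and T6.


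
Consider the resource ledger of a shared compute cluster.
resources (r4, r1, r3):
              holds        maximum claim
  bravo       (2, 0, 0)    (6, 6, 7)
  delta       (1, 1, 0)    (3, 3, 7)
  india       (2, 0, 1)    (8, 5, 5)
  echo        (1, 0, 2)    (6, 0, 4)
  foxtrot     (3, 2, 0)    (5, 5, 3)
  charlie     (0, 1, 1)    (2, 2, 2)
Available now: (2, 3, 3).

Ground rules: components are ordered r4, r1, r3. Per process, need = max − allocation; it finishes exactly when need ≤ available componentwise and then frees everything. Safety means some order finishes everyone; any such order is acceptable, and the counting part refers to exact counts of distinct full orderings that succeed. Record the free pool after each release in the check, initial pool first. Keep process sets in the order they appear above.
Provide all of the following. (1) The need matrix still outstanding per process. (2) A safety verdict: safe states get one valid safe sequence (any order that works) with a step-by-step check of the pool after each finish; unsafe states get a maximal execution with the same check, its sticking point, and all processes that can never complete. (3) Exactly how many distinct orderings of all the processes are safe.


(1) Outstanding need per process (order r4, r1, r3):
  bravo: (4, 6, 7)
  delta: (2, 2, 7)
  india: (6, 5, 4)
  echo: (5, 0, 2)
  foxtrot: (2, 3, 3)
  charlie: (2, 1, 1)
(2) The state is SAFE; one workable sequence: charlie, foxtrot, echo, india, delta, bravo.
Key observation: the first exact fit in this order is charlie — it needs (2, 1, 1) with (2, 3, 3) free, meeting a requested resource to the last unit.
Walking it through:
  pool = (2, 3, 3)
  run charlie (needs (2, 1, 1), free (2, 3, 3)); after release of (0, 1, 1) the pool is (2, 4, 4)
  run foxtrot (needs (2, 3, 3), free (2, 4, 4)); after release of (3, 2, 0) the pool is (5, 6, 4)
  run echo (needs (5, 0, 2), free (5, 6, 4)); after release of (1, 0, 2) the pool is (6, 6, 6)
  run india (needs (6, 5, 4), free (6, 6, 6)); after release of (2, 0, 1) the pool is (8, 6, 7)
  run delta (needs (2, 2, 7), free (8, 6, 7)); after release of (1, 1, 0) the pool is (9, 7, 7)
  run bravo (needs (4, 6, 7), free (9, 7, 7)); after release of (2, 0, 0) the pool is (11, 7, 7)
(3) The exact count: 8 of the possible complete orderings are safe sequences.


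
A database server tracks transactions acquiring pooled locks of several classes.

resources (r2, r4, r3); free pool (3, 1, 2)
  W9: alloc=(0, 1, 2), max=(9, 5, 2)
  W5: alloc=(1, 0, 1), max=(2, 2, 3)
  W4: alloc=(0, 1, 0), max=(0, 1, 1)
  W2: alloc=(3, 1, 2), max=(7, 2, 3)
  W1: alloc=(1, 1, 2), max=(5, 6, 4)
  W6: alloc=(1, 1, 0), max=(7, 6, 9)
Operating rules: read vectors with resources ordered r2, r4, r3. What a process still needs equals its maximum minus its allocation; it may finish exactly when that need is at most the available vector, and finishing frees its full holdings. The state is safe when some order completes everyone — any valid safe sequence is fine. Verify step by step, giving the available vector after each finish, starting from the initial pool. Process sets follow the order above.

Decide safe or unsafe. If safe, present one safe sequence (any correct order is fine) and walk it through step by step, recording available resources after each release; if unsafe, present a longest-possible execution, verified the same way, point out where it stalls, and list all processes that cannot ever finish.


UNSAFE — no complete ordering exists.
Key observation: W4, W5, W2 can finish, but then (7, 3, 5) is all there is, and the blocked group's r4 demands exceed it.
The run W4, W5, W2 cannot be extended any further. Walking it through:
  pool = (3, 1, 2)
  run W4 (needs (0, 0, 1), free (3, 1, 2)); after release of (0, 1, 0) the pool is (3, 2, 2)
  run W5 (needs (1, 2, 2), free (3, 2, 2)); after release of (1, 0, 1) the pool is (4, 2, 3)
  run W2 (needs (4, 1, 1), free (4, 2, 3)); after release of (3, 1, 2) the pool is (7, 3, 5)
  W9 still needs (9, 4, 0) but only (7, 3, 5) is free — short on r2 and r4
  W1 still needs (4, 5, 2) but only (7, 3, 5) is free — short on r4
  W6 still needs (6, 5, 9) but only (7, 3, 5) is free — short on r4 and r3
Never able to finish: W9, W1 and W6.


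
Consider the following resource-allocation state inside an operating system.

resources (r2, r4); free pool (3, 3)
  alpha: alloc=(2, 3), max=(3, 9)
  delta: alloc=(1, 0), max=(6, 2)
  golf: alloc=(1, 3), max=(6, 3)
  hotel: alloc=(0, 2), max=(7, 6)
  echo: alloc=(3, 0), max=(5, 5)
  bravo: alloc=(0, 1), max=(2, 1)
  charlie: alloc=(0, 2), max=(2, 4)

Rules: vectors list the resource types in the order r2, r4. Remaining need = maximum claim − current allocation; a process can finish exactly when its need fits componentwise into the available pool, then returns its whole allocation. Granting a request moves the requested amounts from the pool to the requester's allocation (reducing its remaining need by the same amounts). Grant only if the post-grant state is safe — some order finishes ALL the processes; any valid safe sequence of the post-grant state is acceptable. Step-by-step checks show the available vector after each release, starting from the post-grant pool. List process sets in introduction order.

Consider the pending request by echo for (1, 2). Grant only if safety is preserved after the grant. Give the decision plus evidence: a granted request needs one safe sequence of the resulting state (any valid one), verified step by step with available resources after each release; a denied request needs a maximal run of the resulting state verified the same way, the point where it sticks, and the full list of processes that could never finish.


GRANT: granting preserves safety; a valid post-grant sequence is bravo, charlie, echo, delta, hotel, alpha, golf.
Key observation: the transfer keeps a workable pool ((2, 1)); bravo starts the safe sequence.
Step-by-step check of the post-grant state:
  pool = (2, 1)
  bravo: need (2, 0) fits (2, 1); releases (0, 1), pool now (2, 2)
  charlie: need (2, 2) fits (2, 2); releases (0, 2), pool now (2, 4)
  echo: need (1, 3) fits (2, 4); releases (4, 2), pool now (6, 6)
  delta: need (5, 2) fits (6, 6); releases (1, 0), pool now (7, 6)
  hotel: need (7, 4) fits (7, 6); releases (0, 2), pool now (7, 8)
  alpha: need (1, 6) fits (7, 8); releases (2, 3), pool now (9, 11)
  golf: need (5, 0) fits (9, 11); releases (1, 3), pool now (10, 14)


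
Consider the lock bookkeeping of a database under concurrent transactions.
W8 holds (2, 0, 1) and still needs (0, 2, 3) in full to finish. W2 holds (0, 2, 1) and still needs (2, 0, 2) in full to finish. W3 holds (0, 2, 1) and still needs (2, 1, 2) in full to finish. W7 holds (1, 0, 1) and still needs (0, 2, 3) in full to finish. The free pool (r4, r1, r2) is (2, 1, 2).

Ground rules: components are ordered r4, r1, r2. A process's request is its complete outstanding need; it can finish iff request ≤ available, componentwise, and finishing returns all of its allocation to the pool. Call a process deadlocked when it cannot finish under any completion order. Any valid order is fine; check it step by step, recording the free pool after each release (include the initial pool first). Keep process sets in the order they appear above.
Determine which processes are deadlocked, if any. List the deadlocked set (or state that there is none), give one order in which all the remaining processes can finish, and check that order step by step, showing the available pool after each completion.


The deadlocked set is empty.
Key observation: there is always a runnable process — W3 first — so the state unwinds completely.
One completion order for the rest: W3, W2, W7, W8. Step-by-step check:
  pool = (2, 1, 2)
  W3: need (2, 1, 2) fits (2, 1, 2); releases (0, 2, 1), pool now (2, 3, 3)
  W2: need (2, 0, 2) fits (2, 3, 3); releases (0, 2, 1), pool now (2, 5, 4)
  W7: need (0, 2, 3) fits (2, 5, 4); releases (1, 0, 1), pool now (3, 5, 5)
  W8: need (0, 2, 3) fits (3, 5, 5); releases (2, 0, 1), pool now (5, 5, 6)


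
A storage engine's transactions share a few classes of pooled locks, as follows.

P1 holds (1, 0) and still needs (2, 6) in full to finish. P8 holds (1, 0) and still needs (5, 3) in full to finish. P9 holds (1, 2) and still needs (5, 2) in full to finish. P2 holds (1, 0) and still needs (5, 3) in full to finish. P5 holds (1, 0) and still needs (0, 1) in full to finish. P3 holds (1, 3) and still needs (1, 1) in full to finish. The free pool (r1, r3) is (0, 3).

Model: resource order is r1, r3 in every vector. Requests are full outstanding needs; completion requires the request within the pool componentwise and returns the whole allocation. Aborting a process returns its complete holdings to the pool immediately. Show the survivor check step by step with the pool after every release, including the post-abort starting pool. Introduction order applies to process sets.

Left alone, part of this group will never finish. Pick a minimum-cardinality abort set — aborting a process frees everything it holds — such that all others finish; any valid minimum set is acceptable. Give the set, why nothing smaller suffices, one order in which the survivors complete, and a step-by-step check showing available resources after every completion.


Minimum abort set: P9 and P2.
Key observation: P8 had no path to completion before; after the abort of P9 and P2 ((2, 2) returned), step 4 is where it fits.
Why nothing smaller works — every single abort fails: P1 alone leaves P8 blocked (short on r1); P8 alone leaves P9 blocked (short on r1); P9 alone leaves P8 blocked (short on r1); P2 alone leaves P8 blocked (short on r1); P5 alone leaves P8 blocked (short on r1); P3 alone leaves P8 blocked (short on r1).
Survivors finish in the order: P3, P5, P1, P8. Walking it through (pool after the aborts first):
  pool = (2, 5)
  P3: need (1, 1) fits (2, 5); releases (1, 3), pool now (3, 8)
  P5: need (0, 1) fits (3, 8); releases (1, 0), pool now (4, 8)
  P1: need (2, 6) fits (4, 8); releases (1, 0), pool now (5, 8)
  P8: need (5, 3) fits (5, 8); releases (1, 0), pool now (6, 8)


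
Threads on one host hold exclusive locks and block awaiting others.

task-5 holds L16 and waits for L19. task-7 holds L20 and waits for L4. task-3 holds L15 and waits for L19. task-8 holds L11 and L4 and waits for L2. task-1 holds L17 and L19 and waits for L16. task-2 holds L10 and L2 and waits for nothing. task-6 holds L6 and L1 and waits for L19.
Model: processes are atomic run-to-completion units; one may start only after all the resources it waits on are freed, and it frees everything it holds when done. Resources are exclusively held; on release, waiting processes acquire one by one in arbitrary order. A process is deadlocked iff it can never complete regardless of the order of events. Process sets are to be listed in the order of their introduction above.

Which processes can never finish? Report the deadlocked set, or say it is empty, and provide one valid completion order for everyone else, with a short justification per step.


The deadlocked set is task-5, task-3, task-1 and task-6.
Key observation: the cycle task-5 -> task-1 -> task-5 can never break — each member waits on the next; task-3 and task-6 wait into the deadlock from upstream.
One completion order for the rest: task-2, task-8, task-7.
Verifying each step:
  task-2 waits on nothing -> runs at once and releases L10 and L2
  task-8: everything it awaited (L2) is free; runs, freeing L11 and L4
  task-7: everything it awaited (L4) is free; runs, freeing L20


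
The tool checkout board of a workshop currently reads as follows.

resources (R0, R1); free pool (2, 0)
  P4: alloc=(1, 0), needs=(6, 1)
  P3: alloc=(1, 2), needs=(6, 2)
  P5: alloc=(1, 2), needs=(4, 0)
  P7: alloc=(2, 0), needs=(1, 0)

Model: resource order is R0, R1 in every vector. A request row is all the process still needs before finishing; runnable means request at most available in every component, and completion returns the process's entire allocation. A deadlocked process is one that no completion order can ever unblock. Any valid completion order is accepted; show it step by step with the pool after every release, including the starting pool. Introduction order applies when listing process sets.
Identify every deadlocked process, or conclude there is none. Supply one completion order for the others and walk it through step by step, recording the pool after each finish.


The deadlocked set is P4 and P3.
Key observation: R0 is the bottleneck — with P7, P5 done the pool holds (5, 2), short of every remaining need.
A valid finishing order for the others: P7, P5. Check, step by step:
  pool = (2, 0)
  P7: need (1, 0) fits (2, 0); releases (2, 0), pool now (4, 0)
  P5: need (4, 0) fits (4, 0); releases (1, 2), pool now (5, 2)
None of the blocked processes ever fits:
  P4 still needs (6, 1) but only (5, 2) is free — short on R0
  P3 still needs (6, 2) but only (5, 2) is free — short on R0


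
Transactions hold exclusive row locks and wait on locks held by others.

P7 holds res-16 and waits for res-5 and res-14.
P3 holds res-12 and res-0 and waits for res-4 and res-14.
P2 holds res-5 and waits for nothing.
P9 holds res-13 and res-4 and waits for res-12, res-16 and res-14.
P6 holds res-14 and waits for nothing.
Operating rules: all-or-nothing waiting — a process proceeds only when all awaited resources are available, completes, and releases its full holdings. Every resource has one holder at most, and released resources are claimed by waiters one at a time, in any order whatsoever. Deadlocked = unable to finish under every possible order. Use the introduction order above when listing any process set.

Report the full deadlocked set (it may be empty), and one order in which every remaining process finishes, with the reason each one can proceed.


The deadlocked set is P3 and P9.
Key observation: along P3 -> P9 -> P3, each member waits on what the next one holds — a deadlock; no other process is dragged down with it.
A valid finishing order for the others: P6, P2, P7.
Step-by-step check:
  P6 waits on nothing -> runs at once and releases res-14
  P2 waits on nothing -> runs at once and releases res-5
  P7 waits on res-5 and res-14 — all released -> runs and releases res-16


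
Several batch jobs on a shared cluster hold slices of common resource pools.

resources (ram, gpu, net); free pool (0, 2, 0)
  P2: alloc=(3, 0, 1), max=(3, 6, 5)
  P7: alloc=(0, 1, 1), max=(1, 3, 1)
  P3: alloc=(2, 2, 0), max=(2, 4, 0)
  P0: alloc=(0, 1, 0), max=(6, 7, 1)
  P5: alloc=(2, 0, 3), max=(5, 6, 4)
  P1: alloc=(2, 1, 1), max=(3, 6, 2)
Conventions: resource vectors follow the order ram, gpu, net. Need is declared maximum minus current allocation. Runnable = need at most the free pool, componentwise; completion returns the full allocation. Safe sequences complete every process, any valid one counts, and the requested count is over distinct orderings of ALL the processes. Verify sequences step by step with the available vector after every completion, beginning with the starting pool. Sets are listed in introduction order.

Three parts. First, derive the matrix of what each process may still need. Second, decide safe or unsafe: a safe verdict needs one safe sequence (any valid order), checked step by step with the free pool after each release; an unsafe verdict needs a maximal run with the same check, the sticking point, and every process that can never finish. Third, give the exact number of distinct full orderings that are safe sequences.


(1) Remaining need (order ram, gpu, net):
  P2: (0, 6, 4)
  P7: (1, 2, 0)
  P3: (0, 2, 0)
  P0: (6, 6, 1)
  P5: (3, 6, 1)
  P1: (1, 5, 1)
(2) SAFE, for example via the order P3, P7, P1, P5, P2, P0.
Key observation: the first exact fit in this order is P3 — it needs (0, 2, 0) with (0, 2, 0) free, meeting a requested resource to the last unit.
Walking it through:
  pool = (0, 2, 0)
  P3: need (0, 2, 0) fits (0, 2, 0); releases (2, 2, 0), pool now (2, 4, 0)
  P7: need (1, 2, 0) fits (2, 4, 0); releases (0, 1, 1), pool now (2, 5, 1)
  P1: need (1, 5, 1) fits (2, 5, 1); releases (2, 1, 1), pool now (4, 6, 2)
  P5: need (3, 6, 1) fits (4, 6, 2); releases (2, 0, 3), pool now (6, 6, 5)
  P2: need (0, 6, 4) fits (6, 6, 5); releases (3, 0, 1), pool now (9, 6, 6)
  P0: need (6, 6, 1) fits (9, 6, 6); releases (0, 1, 0), pool now (9, 7, 6)
(3) The exact count: 2 of the possible complete orderings are safe sequences.


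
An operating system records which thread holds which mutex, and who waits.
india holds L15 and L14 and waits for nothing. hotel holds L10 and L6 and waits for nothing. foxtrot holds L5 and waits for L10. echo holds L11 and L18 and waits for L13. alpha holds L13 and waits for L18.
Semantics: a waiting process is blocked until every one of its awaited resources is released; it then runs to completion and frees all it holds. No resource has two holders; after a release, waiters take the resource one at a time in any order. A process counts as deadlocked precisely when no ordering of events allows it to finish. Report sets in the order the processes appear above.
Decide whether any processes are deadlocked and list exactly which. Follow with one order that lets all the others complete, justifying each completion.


The deadlocked set is echo and alpha.
Key observation: the loop echo -> alpha -> echo blocks itself forever; no other process is dragged down with it.
One completion order for the rest: india, hotel, foxtrot.
Walking it through:
  india waits on nothing -> runs at once and releases L15 and L14
  hotel waits on nothing -> runs at once and releases L10 and L6
  run foxtrot (all its waits — L10 — are resolved); releases L5


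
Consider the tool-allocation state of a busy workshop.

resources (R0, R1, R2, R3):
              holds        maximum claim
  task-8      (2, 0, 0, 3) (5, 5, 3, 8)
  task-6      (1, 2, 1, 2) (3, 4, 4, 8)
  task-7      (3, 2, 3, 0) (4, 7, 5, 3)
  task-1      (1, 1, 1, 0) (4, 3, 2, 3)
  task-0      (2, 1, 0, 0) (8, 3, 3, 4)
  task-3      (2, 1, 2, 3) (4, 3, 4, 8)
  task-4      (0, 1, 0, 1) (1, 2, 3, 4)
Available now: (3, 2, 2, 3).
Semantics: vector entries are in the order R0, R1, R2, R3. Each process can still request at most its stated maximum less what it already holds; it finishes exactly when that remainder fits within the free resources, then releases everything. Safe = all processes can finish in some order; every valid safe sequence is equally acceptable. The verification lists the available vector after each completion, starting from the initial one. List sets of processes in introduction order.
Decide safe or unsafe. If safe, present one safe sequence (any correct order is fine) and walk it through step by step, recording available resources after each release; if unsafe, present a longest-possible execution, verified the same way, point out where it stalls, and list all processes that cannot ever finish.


The state is UNSAFE.
Key observation: after task-1, task-4 the pool peaks at (4, 4, 3, 4), and each blocked process is short somewhere: task-8 on R1, R3; task-6 on R3; task-7 on R1; task-0 on R0; task-3 on R3.
Going as far as possible: task-1, task-4; after that, nothing fits. Verifying each step:
  pool = (3, 2, 2, 3)
  task-1 needs (3, 2, 1, 3) <= (3, 2, 2, 3) -> finishes; pool += (1, 1, 1, 0) = (4, 3, 3, 3)
  task-4 needs (1, 1, 3, 3) <= (4, 3, 3, 3) -> finishes; pool += (0, 1, 0, 1) = (4, 4, 3, 4)
  task-8 cannot run: need (3, 5, 3, 5) vs free (4, 4, 3, 4) (insufficient R1 and R3)
  task-6 cannot run: need (2, 2, 3, 6) vs free (4, 4, 3, 4) (insufficient R3)
  task-7 cannot run: need (1, 5, 2, 3) vs free (4, 4, 3, 4) (insufficient R1)
  task-0 cannot run: need (6, 2, 3, 4) vs free (4, 4, 3, 4) (insufficient R0)
  task-3 cannot run: need (2, 2, 2, 5) vs free (4, 4, 3, 4) (insufficient R3)
Never able to finish: task-8, task-6, task-7, task-0 and task-3.


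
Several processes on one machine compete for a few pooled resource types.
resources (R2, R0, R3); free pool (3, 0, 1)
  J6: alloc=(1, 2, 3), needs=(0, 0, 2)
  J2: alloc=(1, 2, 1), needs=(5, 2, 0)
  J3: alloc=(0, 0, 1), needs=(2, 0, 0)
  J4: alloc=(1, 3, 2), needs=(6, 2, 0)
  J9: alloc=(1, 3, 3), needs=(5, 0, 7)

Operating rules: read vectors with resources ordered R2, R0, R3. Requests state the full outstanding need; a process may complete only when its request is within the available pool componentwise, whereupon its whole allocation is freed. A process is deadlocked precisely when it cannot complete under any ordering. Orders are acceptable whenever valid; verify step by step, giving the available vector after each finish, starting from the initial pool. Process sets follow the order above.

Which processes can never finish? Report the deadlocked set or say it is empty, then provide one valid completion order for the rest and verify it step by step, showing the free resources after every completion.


The deadlocked set is J2, J4 and J9.
Key observation: the wall is R2: completing J3, J6 brings the pool only to (4, 2, 5), and all the rest need more.
The rest can finish in the order J3, J6. Walking it through:
  pool = (3, 0, 1)
  J3 needs (2, 0, 0) <= (3, 0, 1) -> finishes; pool += (0, 0, 1) = (3, 0, 2)
  J6 needs (0, 0, 2) <= (3, 0, 2) -> finishes; pool += (1, 2, 3) = (4, 2, 5)
The stuck group stays short no matter what:
  blocked: J2 wants (5, 2, 0), pool (4, 2, 5) — not enough R2
  blocked: J4 wants (6, 2, 0), pool (4, 2, 5) — not enough R2
  blocked: J9 wants (5, 0, 7), pool (4, 2, 5) — not enough R2 and R3


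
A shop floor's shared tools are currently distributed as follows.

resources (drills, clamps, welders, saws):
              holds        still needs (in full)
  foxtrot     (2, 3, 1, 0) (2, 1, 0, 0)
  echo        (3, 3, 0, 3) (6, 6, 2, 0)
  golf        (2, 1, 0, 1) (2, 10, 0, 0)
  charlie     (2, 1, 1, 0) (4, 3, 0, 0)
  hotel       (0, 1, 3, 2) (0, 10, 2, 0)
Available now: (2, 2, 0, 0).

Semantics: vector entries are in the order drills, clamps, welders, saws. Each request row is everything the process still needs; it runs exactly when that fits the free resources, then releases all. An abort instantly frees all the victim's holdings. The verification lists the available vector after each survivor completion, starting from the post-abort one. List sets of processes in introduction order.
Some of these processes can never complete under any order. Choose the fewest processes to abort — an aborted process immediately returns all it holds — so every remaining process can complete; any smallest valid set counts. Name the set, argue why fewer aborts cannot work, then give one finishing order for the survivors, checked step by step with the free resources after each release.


Minimum abort set: golf.
Key observation: aborting golf returns (2, 1, 0, 1), and hotel — hopeless before — runs at step 4 with the returned capacity in the pool.
Minimality: the empty abort set fails — the state is deadlocked as it stands.
The survivors complete as foxtrot, charlie, echo, hotel. Check, step by step (starting from the post-abort pool):
  pool = (4, 3, 0, 1)
  run foxtrot (needs (2, 1, 0, 0), free (4, 3, 0, 1)); after release of (2, 3, 1, 0) the pool is (6, 6, 1, 1)
  run charlie (needs (4, 3, 0, 0), free (6, 6, 1, 1)); after release of (2, 1, 1, 0) the pool is (8, 7, 2, 1)
  run echo (needs (6, 6, 2, 0), free (8, 7, 2, 1)); after release of (3, 3, 0, 3) the pool is (11, 10, 2, 4)
  run hotel (needs (0, 10, 2, 0), free (11, 10, 2, 4)); after release of (0, 1, 3, 2) the pool is (11, 11, 5, 6)


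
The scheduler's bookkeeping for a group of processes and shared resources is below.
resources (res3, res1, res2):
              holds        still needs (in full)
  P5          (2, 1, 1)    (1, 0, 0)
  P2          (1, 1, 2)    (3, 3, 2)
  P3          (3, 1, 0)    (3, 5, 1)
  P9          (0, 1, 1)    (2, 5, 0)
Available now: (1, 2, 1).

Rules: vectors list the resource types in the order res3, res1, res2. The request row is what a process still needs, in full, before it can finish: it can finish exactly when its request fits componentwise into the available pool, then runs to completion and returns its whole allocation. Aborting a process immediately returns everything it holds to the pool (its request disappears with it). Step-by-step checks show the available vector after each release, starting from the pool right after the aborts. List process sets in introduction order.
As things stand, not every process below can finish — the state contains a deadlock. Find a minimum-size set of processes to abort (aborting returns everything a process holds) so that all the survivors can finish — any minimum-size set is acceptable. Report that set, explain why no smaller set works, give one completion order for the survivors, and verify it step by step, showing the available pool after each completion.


Abort P3.
Key observation: before aborting P3, P9 was permanently blocked — no order could ever run it; afterwards it completes at step 3.
No smaller set exists: with zero aborts the deadlock remains.
The survivors complete as P5, P2, P9. Walking it through (starting from the post-abort pool):
  pool = (4, 3, 1)
  P5: need (1, 0, 0) fits (4, 3, 1); releases (2, 1, 1), pool now (6, 4, 2)
  P2: need (3, 3, 2) fits (6, 4, 2); releases (1, 1, 2), pool now (7, 5, 4)
  P9: need (2, 5, 0) fits (7, 5, 4); releases (0, 1, 1), pool now (7, 6, 5)


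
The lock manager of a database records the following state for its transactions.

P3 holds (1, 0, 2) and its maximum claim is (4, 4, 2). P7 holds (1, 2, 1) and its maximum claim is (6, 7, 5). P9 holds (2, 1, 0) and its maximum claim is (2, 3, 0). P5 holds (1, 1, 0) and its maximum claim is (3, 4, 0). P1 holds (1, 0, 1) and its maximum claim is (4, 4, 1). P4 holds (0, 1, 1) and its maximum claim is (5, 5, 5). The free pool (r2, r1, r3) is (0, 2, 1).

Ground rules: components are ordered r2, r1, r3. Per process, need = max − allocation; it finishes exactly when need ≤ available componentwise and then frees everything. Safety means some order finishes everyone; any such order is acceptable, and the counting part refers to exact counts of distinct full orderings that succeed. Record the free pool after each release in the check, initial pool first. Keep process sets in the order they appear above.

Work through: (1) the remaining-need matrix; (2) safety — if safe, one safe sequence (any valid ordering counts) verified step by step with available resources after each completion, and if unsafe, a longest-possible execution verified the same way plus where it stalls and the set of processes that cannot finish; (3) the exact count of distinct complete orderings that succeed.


(1) Remaining need (order r2, r1, r3):
  P3: (3, 4, 0)
  P7: (5, 5, 4)
  P9: (0, 2, 0)
  P5: (2, 3, 0)
  P1: (3, 4, 0)
  P4: (5, 4, 4)
(2) SAFE. One safe sequence: P9, P5, P1, P3, P4, P7.
Key observation: P9 marks the first exact bind of the order: its need (0, 2, 0) fits the free (0, 2, 1) with zero slack on a requested resource.
Verifying each step:
  pool = (0, 2, 1)
  run P9 (needs (0, 2, 0), free (0, 2, 1)); after release of (2, 1, 0) the pool is (2, 3, 1)
  run P5 (needs (2, 3, 0), free (2, 3, 1)); after release of (1, 1, 0) the pool is (3, 4, 1)
  run P1 (needs (3, 4, 0), free (3, 4, 1)); after release of (1, 0, 1) the pool is (4, 4, 2)
  run P3 (needs (3, 4, 0), free (4, 4, 2)); after release of (1, 0, 2) the pool is (5, 4, 4)
  run P4 (needs (5, 4, 4), free (5, 4, 4)); after release of (0, 1, 1) the pool is (5, 5, 5)
  run P7 (needs (5, 5, 4), free (5, 5, 5)); after release of (1, 2, 1) the pool is (6, 7, 6)
(3) The exact count: 2 of the possible complete orderings are safe sequences.


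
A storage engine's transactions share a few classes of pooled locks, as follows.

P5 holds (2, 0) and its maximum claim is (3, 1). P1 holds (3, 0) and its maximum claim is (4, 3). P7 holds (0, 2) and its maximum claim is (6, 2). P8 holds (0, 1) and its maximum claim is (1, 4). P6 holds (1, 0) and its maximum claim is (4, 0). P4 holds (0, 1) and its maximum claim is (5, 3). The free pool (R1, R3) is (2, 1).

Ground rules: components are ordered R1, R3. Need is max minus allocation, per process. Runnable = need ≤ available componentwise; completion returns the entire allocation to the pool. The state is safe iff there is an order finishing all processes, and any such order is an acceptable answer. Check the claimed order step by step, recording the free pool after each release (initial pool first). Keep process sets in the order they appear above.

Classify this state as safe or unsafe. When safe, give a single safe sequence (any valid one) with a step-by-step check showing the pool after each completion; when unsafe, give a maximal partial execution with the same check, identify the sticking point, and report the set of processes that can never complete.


UNSAFE.
Key observation: after P5, P6 the pool peaks at (5, 1), and each blocked process is short somewhere: P1 on R3; P7 on R1; P8 on R3; P4 on R3.
The run P5, P6 cannot be extended any further. Walking it through:
  pool = (2, 1)
  P5 needs (1, 1) <= (2, 1) -> finishes; pool += (2, 0) = (4, 1)
  P6 needs (3, 0) <= (4, 1) -> finishes; pool += (1, 0) = (5, 1)
  P1 cannot run: need (1, 3) vs free (5, 1) (insufficient R3)
  P7 cannot run: need (6, 0) vs free (5, 1) (insufficient R1)
  P8 cannot run: need (1, 3) vs free (5, 1) (insufficient R3)
  P4 cannot run: need (5, 2) vs free (5, 1) (insufficient R3)
Permanently blocked: P1, P7, P8 and P4.


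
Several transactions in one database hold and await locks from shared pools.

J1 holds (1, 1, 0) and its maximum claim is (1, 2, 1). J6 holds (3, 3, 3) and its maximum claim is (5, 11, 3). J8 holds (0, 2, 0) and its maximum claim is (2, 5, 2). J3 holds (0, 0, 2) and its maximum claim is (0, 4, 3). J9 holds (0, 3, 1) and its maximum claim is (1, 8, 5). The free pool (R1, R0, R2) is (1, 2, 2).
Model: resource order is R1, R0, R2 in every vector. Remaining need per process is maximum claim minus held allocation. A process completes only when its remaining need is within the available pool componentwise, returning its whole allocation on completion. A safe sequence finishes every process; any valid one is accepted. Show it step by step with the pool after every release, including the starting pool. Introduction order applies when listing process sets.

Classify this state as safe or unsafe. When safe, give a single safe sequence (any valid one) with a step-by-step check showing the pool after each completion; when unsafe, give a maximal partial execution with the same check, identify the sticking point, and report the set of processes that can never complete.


The state is SAFE; one workable sequence: J1, J8, J3, J9, J6.
Key observation: J8 is the earliest step where a requested resource binds exactly: need (2, 3, 2), pool (2, 3, 2) at its turn.
Verifying each step:
  pool = (1, 2, 2)
  J1: need (0, 1, 1) fits (1, 2, 2); releases (1, 1, 0), pool now (2, 3, 2)
  J8: need (2, 3, 2) fits (2, 3, 2); releases (0, 2, 0), pool now (2, 5, 2)
  J3: need (0, 4, 1) fits (2, 5, 2); releases (0, 0, 2), pool now (2, 5, 4)
  J9: need (1, 5, 4) fits (2, 5, 4); releases (0, 3, 1), pool now (2, 8, 5)
  J6: need (2, 8, 0) fits (2, 8, 5); releases (3, 3, 3), pool now (5, 11, 8)


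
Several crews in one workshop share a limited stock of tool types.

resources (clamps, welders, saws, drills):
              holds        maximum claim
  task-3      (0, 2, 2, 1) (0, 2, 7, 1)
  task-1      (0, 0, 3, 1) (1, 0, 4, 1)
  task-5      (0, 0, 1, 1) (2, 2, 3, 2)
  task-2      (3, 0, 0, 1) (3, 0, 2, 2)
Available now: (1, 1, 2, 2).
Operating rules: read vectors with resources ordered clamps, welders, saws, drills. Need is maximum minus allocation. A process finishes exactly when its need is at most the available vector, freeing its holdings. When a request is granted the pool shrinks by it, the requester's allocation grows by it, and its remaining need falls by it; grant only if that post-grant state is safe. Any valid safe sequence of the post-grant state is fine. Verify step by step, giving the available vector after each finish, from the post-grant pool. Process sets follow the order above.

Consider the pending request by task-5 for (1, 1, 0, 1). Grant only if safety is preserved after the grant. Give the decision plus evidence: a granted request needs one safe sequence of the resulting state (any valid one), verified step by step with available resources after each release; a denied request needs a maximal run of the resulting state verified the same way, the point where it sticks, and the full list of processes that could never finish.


GRANT. The post-grant state is safe; one safe sequence: task-2, task-1, task-3, task-5.
Key observation: post-grant, (0, 0, 2, 1) remains, and an order beginning with task-2 completes everyone.
Verifying the post-grant state step by step:
  pool = (0, 0, 2, 1)
  run task-2 (needs (0, 0, 2, 1), free (0, 0, 2, 1)); after release of (3, 0, 0, 1) the pool is (3, 0, 2, 2)
  run task-1 (needs (1, 0, 1, 0), free (3, 0, 2, 2)); after release of (0, 0, 3, 1) the pool is (3, 0, 5, 3)
  run task-3 (needs (0, 0, 5, 0), free (3, 0, 5, 3)); after release of (0, 2, 2, 1) the pool is (3, 2, 7, 4)
  run task-5 (needs (1, 1, 2, 0), free (3, 2, 7, 4)); after release of (1, 1, 1, 2) the pool is (4, 3, 8, 6)
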